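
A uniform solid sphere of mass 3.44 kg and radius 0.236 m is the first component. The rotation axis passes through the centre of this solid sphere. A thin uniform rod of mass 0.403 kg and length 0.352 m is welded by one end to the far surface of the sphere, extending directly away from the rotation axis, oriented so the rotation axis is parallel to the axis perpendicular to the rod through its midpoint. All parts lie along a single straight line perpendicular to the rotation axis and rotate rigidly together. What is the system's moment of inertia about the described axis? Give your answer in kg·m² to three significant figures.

Solid sphere: I_cm = (2/5)MR² = (2/5)(3.44)(0.236)² = 0.076638 kg·m²; axis through the centre, so I = 0.076638 kg·m².
Thin rod: I_cm = (1/12)ML² = (1/12)(0.403)(0.352)² = 0.0041611 kg·m²; centre at d = 0.236 + 0.176 = 0.412 m, so the parallel axis theorem gives I = 0.0041611 + (0.403)(0.412)² = 0.072568 kg·m².
Total I = 0.076638 + 0.072568 = 0.14921 kg·m².

0.149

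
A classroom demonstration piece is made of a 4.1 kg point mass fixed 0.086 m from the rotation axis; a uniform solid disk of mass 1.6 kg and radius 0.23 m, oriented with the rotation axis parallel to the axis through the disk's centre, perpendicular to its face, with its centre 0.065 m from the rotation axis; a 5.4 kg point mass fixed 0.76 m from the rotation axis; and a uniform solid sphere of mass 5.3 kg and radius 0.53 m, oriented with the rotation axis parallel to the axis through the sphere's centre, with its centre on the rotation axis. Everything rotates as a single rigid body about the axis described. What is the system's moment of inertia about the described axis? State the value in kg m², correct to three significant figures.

3.79

Point mass: I_cm = 0; centre at d = 0.086 m, so the parallel axis theorem gives I = 0 + (4.1)(0.086)² = 0.030324 kg m².
Solid disk: I_cm = (1/2)MR² = (1/2)(1.6)(0.23)² = 0.04232 kg m²; centre at d = 0.065 m, so the parallel axis theorem gives I = 0.04232 + (1.6)(0.065)² = 0.04908 kg m².
Point mass: I_cm = 0; centre at d = 0.76 m, so the parallel axis theorem gives I = 0 + (5.4)(0.76)² = 3.119 kg m².
Solid sphere: I_cm = (2/5)MR² = (2/5)(5.3)(0.53)² = 0.59551 kg m²; axis through the centre, so I = 0.59551 kg m².
Total I = 0.030324 + 0.04908 + 3.119 + 0.59551 = 3.794 kg m².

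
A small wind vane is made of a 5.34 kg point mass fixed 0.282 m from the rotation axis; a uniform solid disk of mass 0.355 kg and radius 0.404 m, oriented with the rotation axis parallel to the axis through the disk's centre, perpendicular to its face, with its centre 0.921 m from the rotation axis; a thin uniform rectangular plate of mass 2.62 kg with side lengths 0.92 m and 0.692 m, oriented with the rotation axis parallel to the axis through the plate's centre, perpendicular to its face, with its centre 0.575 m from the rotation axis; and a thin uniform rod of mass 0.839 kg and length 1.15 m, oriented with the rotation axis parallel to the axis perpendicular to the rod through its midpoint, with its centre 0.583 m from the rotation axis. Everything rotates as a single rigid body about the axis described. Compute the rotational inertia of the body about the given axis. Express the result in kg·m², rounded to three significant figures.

Point mass: I_cm = 0; centre at d = 0.282 m, so the parallel axis theorem gives I = 0 + (5.34)(0.282)² = 0.42466 kg·m².
Solid disk: I_cm = (1/2)MR² = (1/2)(0.355)(0.404)² = 0.028971 kg·m²; centre at d = 0.921 m, so the parallel axis theorem gives I = 0.028971 + (0.355)(0.921)² = 0.3301 kg·m².
Rectangular plate: I_cm = (1/12)M(a²+b²) = (1/12)(2.62)[(0.92)² + (0.692)²] = 0.28935 kg·m²; centre at d = 0.575 m, so the parallel axis theorem gives I = 0.28935 + (2.62)(0.575)² = 1.1556 kg·m².
Thin rod: I_cm = (1/12)ML² = (1/12)(0.839)(1.15)² = 0.092465 kg·m²; centre at d = 0.583 m, so the parallel axis theorem gives I = 0.092465 + (0.839)(0.583)² = 0.37763 kg·m².
Total I = 0.42466 + 0.3301 + 1.1556 + 0.37763 = 2.288 kg·m².

2.29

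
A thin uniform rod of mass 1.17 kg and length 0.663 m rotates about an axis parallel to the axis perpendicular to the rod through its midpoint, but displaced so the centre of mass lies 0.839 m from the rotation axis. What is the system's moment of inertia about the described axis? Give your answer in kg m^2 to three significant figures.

0.866

I_cm = (1/12)ML² = (1/12)(1.17)(0.663)² = 0.042858 kg m^2; centre at d = 0.839 m, so I = I_cm + Md² gives I = 0.042858 + (1.17)(0.839)² = 0.86645 kg m^2.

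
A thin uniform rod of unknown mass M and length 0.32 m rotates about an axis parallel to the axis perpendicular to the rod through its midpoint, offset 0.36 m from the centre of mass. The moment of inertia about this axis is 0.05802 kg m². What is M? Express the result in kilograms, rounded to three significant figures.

0.420

I = I_cm + Md² = (1/12)ML² + Md² = M·[0.0833333·(0.32)² + (0.36)²] = M·0.13813.
So M = 0.05802 / 0.13813 = 0.42003 kg.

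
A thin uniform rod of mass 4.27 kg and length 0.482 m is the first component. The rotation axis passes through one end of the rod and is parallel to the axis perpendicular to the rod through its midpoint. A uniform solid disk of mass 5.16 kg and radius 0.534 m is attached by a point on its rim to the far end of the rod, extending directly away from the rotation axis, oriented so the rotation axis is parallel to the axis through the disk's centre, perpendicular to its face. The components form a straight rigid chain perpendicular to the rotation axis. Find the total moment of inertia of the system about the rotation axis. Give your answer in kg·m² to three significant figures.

Thin rod: I_cm = (1/12)ML² = (1/12)(4.27)(0.482)² = 0.082669 kg·m²; centre at d = 0.241 m, so I = I_cm + Md² gives I = 0.082669 + (4.27)(0.241)² = 0.33067 kg·m².
Solid disk: I_cm = (1/2)MR² = (1/2)(5.16)(0.534)² = 0.7357 kg·m²; centre at d = 0.241 + 0.241 + 0.534 = 1.016 m, so I = I_cm + Md² gives I = 0.7357 + (5.16)(1.016)² = 6.0621 kg·m².
Total I = 0.33067 + 6.0621 = 6.3928 kg·m².

6.39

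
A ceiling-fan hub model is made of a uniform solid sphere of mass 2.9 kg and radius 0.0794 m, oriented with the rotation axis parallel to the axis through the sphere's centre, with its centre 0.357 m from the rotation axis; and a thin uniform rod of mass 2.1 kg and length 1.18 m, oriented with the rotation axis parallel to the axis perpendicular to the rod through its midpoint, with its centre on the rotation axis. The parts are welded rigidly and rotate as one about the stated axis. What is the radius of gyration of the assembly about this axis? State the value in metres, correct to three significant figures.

Solid sphere: I_cm = (2/5)MR² = (2/5)(2.9)(0.0794)² = 0.0073131 kg·m²; centre at d = 0.357 m, so the parallel axis theorem gives I = 0.0073131 + (2.9)(0.357)² = 0.37692 kg·m².
Thin rod: I_cm = (1/12)ML² = (1/12)(2.1)(1.18)² = 0.24367 kg·m²; axis through the centre, so I = 0.24367 kg·m².
Total I = 0.62059 kg·m²; total mass M = 5 kg.
k = √(I/M) = √(0.62059/5) = 0.3523 m.

0.352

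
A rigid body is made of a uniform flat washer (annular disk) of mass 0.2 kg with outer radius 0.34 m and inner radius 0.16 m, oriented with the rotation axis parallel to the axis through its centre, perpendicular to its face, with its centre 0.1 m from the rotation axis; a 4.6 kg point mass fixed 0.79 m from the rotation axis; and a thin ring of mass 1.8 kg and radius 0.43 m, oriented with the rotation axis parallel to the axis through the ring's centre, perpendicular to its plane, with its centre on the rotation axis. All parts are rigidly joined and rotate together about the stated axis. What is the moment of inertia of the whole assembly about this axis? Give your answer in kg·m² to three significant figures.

3.22

Annular disk: I_cm = (1/2)M(R²+r²) = (1/2)(0.2)[(0.34)² + (0.16)²] = 0.01412 kg·m²; centre at d = 0.1 m, so I = I_cm + Md² gives I = 0.01412 + (0.2)(0.1)² = 0.01612 kg·m².
Point mass: I_cm = 0; centre at d = 0.79 m, so I = I_cm + Md² gives I = 0 + (4.6)(0.79)² = 2.8709 kg·m².
Thin ring: I_cm = MR² = (1.8)(0.43)² = 0.33282 kg·m²; axis through the centre, so I = 0.33282 kg·m².
Total I = 0.01612 + 2.8709 + 0.33282 = 3.2198 kg·m².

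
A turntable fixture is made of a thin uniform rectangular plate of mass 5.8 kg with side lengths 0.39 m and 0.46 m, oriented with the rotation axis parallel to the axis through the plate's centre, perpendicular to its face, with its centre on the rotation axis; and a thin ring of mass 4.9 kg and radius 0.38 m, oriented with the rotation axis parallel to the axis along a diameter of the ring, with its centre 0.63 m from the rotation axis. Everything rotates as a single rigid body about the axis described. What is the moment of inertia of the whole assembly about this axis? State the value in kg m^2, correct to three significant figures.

2.47

Rectangular plate: I_cm = (1/12)M(a²+b²) = (1/12)(5.8)[(0.39)² + (0.46)²] = 0.17579 kg m^2; axis through the centre, so I = 0.17579 kg m^2.
Thin ring: I_cm = (1/2)MR² = (1/2)(4.9)(0.38)² = 0.35378 kg m^2; centre at d = 0.63 m, so I = I_cm + Md² gives I = 0.35378 + (4.9)(0.63)² = 2.2986 kg m^2.
Total I = 0.17579 + 2.2986 = 2.4744 kg m^2.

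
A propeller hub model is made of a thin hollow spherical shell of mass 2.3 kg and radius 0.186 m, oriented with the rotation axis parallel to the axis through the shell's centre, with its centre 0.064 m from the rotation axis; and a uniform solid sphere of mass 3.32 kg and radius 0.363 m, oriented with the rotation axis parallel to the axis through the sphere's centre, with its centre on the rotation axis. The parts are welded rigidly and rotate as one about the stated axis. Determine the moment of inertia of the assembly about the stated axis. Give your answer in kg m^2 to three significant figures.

0.237

Spherical shell: I_cm = (2/3)MR² = (2/3)(2.3)(0.186)² = 0.053047 kg m^2; centre at d = 0.064 m, so I = I_cm + Md² gives I = 0.053047 + (2.3)(0.064)² = 0.062468 kg m^2.
Solid sphere: I_cm = (2/5)MR² = (2/5)(3.32)(0.363)² = 0.17499 kg m^2; axis through the centre, so I = 0.17499 kg m^2.
Total I = 0.062468 + 0.17499 = 0.23746 kg m^2.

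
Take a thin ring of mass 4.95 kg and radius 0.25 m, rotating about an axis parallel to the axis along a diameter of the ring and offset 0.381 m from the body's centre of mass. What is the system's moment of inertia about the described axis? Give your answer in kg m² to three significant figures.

0.873

I_cm = (1/2)MR² = (1/2)(4.95)(0.25)² = 0.15469 kg m²; centre at d = 0.381 m, so the parallel axis theorem gives I = 0.15469 + (4.95)(0.381)² = 0.87323 kg m².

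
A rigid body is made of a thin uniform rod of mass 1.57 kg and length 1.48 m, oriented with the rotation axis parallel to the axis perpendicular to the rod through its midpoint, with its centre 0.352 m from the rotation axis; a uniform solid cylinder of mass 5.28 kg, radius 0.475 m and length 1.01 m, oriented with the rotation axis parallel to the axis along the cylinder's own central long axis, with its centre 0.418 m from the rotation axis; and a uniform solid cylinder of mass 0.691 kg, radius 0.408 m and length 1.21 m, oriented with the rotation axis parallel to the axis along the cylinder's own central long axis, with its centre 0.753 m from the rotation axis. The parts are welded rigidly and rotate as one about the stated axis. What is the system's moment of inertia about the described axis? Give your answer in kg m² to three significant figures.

Thin rod: I_cm = (1/12)ML² = (1/12)(1.57)(1.48)² = 0.28658 kg m²; centre at d = 0.352 m, so the parallel axis theorem gives I = 0.28658 + (1.57)(0.352)² = 0.48111 kg m².
Solid cylinder: I_cm = (1/2)MR² = (1/2)(5.28)(0.475)² = 0.59565 kg m²; centre at d = 0.418 m, so the parallel axis theorem gives I = 0.59565 + (5.28)(0.418)² = 1.5182 kg m².
Solid cylinder: I_cm = (1/2)MR² = (1/2)(0.691)(0.408)² = 0.057513 kg m²; centre at d = 0.753 m, so the parallel axis theorem gives I = 0.057513 + (0.691)(0.753)² = 0.44932 kg m².
Total I = 0.48111 + 1.5182 + 0.44932 = 2.4486 kg m².

2.45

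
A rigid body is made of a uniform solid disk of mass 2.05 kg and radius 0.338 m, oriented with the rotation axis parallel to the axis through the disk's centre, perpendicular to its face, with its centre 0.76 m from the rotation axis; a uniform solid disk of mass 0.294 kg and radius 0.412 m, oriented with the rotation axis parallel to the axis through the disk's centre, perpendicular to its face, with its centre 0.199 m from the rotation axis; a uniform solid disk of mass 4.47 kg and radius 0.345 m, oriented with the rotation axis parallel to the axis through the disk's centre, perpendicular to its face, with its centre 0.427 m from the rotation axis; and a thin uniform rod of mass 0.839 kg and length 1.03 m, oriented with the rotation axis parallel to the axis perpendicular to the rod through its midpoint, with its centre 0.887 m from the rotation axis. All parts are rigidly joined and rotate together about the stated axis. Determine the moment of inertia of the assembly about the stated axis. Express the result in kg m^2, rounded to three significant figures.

3.15

Solid disk: I_cm = (1/2)MR² = (1/2)(2.05)(0.338)² = 0.1171 kg m^2; centre at d = 0.76 m, so I = I_cm + Md² gives I = 0.1171 + (2.05)(0.76)² = 1.3012 kg m^2.
Solid disk: I_cm = (1/2)MR² = (1/2)(0.294)(0.412)² = 0.024952 kg m^2; centre at d = 0.199 m, so I = I_cm + Md² gives I = 0.024952 + (0.294)(0.199)² = 0.036595 kg m^2.
Solid disk: I_cm = (1/2)MR² = (1/2)(4.47)(0.345)² = 0.26602 kg m^2; centre at d = 0.427 m, so I = I_cm + Md² gives I = 0.26602 + (4.47)(0.427)² = 1.081 kg m^2.
Thin rod: I_cm = (1/12)ML² = (1/12)(0.839)(1.03)² = 0.074175 kg m^2; centre at d = 0.887 m, so I = I_cm + Md² gives I = 0.074175 + (0.839)(0.887)² = 0.73427 kg m^2.
Total I = 1.3012 + 0.036595 + 1.081 + 0.73427 = 3.1531 kg m^2.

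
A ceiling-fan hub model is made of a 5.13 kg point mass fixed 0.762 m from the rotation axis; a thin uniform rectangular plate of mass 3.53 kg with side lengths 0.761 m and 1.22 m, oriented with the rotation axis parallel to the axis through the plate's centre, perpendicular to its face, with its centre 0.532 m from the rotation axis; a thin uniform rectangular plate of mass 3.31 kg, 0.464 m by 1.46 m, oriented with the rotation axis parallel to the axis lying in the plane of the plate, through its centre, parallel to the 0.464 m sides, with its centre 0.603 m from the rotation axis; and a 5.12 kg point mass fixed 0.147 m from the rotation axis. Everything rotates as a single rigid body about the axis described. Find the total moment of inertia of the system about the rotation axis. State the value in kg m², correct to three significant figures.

6.49

Point mass: I_cm = 0; centre at d = 0.762 m, so the parallel axis theorem gives I = 0 + (5.13)(0.762)² = 2.9787 kg m².
Rectangular plate: I_cm = (1/12)M(a²+b²) = (1/12)(3.53)[(0.761)² + (1.22)²] = 0.6082 kg m²; centre at d = 0.532 m, so the parallel axis theorem gives I = 0.6082 + (3.53)(0.532)² = 1.6073 kg m².
Rectangular plate: I_cm = (1/12)Mb² = (1/12)(3.31)(1.46)² = 0.58797 kg m²; centre at d = 0.603 m, so the parallel axis theorem gives I = 0.58797 + (3.31)(0.603)² = 1.7915 kg m².
Point mass: I_cm = 0; centre at d = 0.147 m, so the parallel axis theorem gives I = 0 + (5.12)(0.147)² = 0.11064 kg m².
Total I = 2.9787 + 1.6073 + 1.7915 + 0.11064 = 6.4881 kg m².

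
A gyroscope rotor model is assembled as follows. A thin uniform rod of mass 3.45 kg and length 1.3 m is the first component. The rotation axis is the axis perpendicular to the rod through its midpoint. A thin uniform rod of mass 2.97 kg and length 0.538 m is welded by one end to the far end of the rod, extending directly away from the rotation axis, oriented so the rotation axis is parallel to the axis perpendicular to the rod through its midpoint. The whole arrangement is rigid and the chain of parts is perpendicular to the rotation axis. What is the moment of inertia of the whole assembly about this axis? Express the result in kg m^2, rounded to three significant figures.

3.07

Thin rod: I_cm = (1/12)ML² = (1/12)(3.45)(1.3)² = 0.48588 kg m^2; axis through the centre, so I = 0.48588 kg m^2.
Thin rod: I_cm = (1/12)ML² = (1/12)(2.97)(0.538)² = 0.071637 kg m^2; centre at d = 0.65 + 0.269 = 0.919 m, so I = I_cm + Md² gives I = 0.071637 + (2.97)(0.919)² = 2.58 kg m^2.
Total I = 0.48588 + 2.58 = 3.0659 kg m^2.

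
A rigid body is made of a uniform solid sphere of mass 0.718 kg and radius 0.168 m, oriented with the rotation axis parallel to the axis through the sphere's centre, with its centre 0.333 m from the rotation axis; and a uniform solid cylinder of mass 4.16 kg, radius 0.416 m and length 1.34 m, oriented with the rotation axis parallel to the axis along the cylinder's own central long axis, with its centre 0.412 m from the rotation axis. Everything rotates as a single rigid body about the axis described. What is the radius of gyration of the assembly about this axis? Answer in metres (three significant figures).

0.486

Solid sphere: I_cm = (2/5)MR² = (2/5)(0.718)(0.168)² = 0.0081059 kg·m²; centre at d = 0.333 m, so I = I_cm + Md² gives I = 0.0081059 + (0.718)(0.333)² = 0.087724 kg·m².
Solid cylinder: I_cm = (1/2)MR² = (1/2)(4.16)(0.416)² = 0.35996 kg·m²; centre at d = 0.412 m, so I = I_cm + Md² gives I = 0.35996 + (4.16)(0.412)² = 1.0661 kg·m².
Total I = 1.1538 kg·m²; total mass M = 4.878 kg.
k = √(I/M) = √(1.1538/4.878) = 0.48635 m.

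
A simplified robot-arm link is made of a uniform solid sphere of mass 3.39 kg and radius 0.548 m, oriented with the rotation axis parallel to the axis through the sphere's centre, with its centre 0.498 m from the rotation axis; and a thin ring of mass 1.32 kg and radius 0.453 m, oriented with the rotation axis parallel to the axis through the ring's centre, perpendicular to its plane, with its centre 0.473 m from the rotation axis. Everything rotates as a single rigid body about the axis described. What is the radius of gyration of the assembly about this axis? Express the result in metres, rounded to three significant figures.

Solid sphere: I_cm = (2/5)MR² = (2/5)(3.39)(0.548)² = 0.40721 kg m^2; centre at d = 0.498 m, so I = I_cm + Md² gives I = 0.40721 + (3.39)(0.498)² = 1.2479 kg m^2.
Thin ring: I_cm = MR² = (1.32)(0.453)² = 0.27088 kg m^2; centre at d = 0.473 m, so I = I_cm + Md² gives I = 0.27088 + (1.32)(0.473)² = 0.5662 kg m^2.
Total I = 1.8141 kg m^2; total mass M = 4.71 kg.
k = √(I/M) = √(1.8141/4.71) = 0.62062 m.

0.621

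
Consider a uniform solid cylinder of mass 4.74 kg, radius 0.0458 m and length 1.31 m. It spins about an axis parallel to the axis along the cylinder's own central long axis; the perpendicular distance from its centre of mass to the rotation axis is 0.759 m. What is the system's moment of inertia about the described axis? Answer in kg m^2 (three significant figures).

I_cm = (1/2)MR² = (1/2)(4.74)(0.0458)² = 0.0049714 kg m^2; centre at d = 0.759 m, so the parallel axis theorem gives I = 0.0049714 + (4.74)(0.759)² = 2.7356 kg m^2.

2.74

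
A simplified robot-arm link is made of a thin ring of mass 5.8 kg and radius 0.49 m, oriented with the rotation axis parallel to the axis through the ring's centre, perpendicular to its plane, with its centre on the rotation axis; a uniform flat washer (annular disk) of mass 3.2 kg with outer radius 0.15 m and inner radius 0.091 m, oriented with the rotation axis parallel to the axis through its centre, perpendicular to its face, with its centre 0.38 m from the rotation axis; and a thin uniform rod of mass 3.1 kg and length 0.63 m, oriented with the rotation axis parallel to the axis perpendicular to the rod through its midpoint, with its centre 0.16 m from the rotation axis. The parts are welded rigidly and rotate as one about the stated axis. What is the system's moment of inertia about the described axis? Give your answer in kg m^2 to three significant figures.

2.09

Thin ring: I_cm = MR² = (5.8)(0.49)² = 1.3926 kg m^2; axis through the centre, so I = 1.3926 kg m^2.
Annular disk: I_cm = (1/2)M(R²+r²) = (1/2)(3.2)[(0.15)² + (0.091)²] = 0.04925 kg m^2; centre at d = 0.38 m, so the parallel axis theorem gives I = 0.04925 + (3.2)(0.38)² = 0.51133 kg m^2.
Thin rod: I_cm = (1/12)ML² = (1/12)(3.1)(0.63)² = 0.10253 kg m^2; centre at d = 0.16 m, so the parallel axis theorem gives I = 0.10253 + (3.1)(0.16)² = 0.18189 kg m^2.
Total I = 1.3926 + 0.51133 + 0.18189 = 2.0858 kg m^2.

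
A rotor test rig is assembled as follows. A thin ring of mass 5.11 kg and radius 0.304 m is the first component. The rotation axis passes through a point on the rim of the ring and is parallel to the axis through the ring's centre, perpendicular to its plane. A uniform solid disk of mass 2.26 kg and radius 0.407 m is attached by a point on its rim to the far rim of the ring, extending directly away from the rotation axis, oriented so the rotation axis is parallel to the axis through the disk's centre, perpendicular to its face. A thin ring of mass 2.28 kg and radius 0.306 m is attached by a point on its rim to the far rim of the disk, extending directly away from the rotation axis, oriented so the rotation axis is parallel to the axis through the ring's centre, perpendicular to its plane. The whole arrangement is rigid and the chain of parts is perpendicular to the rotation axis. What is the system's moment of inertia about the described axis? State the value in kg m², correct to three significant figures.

Thin ring: I_cm = MR² = (5.11)(0.304)² = 0.47225 kg m²; centre at d = 0.304 m, so the parallel axis theorem gives I = 0.47225 + (5.11)(0.304)² = 0.94449 kg m².
Solid disk: I_cm = (1/2)MR² = (1/2)(2.26)(0.407)² = 0.18718 kg m²; centre at d = 0.304 + 0.304 + 0.407 = 1.015 m, so the parallel axis theorem gives I = 0.18718 + (2.26)(1.015)² = 2.5155 kg m².
Thin ring: I_cm = MR² = (2.28)(0.306)² = 0.21349 kg m²; centre at d = 0.304 + 0.304 + 0.407 + 0.407 + 0.306 = 1.728 m, so the parallel axis theorem gives I = 0.21349 + (2.28)(1.728)² = 7.0215 kg m².
Total I = 0.94449 + 2.5155 + 7.0215 = 10.482 kg m².

10.5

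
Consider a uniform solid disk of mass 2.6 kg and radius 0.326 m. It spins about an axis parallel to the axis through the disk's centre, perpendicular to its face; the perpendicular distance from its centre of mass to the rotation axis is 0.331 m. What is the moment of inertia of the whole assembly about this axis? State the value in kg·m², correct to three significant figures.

I_cm = (1/2)MR² = (1/2)(2.6)(0.326)² = 0.13816 kg·m²; centre at d = 0.331 m, so the parallel axis theorem gives I = 0.13816 + (2.6)(0.331)² = 0.42302 kg·m².

0.423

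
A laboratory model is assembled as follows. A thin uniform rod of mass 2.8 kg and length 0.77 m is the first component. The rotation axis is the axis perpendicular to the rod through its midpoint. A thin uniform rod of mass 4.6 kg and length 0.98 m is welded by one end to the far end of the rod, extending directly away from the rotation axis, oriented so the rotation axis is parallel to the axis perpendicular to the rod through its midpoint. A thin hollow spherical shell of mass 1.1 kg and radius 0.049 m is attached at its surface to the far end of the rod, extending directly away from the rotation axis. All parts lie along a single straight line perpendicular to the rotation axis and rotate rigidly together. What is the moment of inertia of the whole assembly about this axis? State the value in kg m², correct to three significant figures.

Thin rod: I_cm = (1/12)ML² = (1/12)(2.8)(0.77)² = 0.13834 kg m²; axis through the centre, so I = 0.13834 kg m².
Thin rod: I_cm = (1/12)ML² = (1/12)(4.6)(0.98)² = 0.36815 kg m²; centre at d = 0.385 + 0.49 = 0.875 m, so I = I_cm + Md² gives I = 0.36815 + (4.6)(0.875)² = 3.89 kg m².
Spherical shell: I_cm = (2/3)MR² = (2/3)(1.1)(0.049)² = 0.0017607 kg m²; centre at d = 0.385 + 0.49 + 0.49 + 0.049 = 1.414 m, so I = I_cm + Md² gives I = 0.0017607 + (1.1)(1.414)² = 2.2011 kg m².
Total I = 0.13834 + 3.89 + 2.2011 = 6.2295 kg m².

6.23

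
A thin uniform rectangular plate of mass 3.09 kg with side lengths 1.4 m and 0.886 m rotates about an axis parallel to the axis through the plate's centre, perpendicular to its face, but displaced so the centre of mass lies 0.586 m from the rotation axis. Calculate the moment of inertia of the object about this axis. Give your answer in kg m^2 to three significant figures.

1.77

I_cm = (1/12)M(a²+b²) = (1/12)(3.09)[(1.4)² + (0.886)²] = 0.70684 kg m^2; centre at d = 0.586 m, so I = I_cm + Md² gives I = 0.70684 + (3.09)(0.586)² = 1.7679 kg m^2.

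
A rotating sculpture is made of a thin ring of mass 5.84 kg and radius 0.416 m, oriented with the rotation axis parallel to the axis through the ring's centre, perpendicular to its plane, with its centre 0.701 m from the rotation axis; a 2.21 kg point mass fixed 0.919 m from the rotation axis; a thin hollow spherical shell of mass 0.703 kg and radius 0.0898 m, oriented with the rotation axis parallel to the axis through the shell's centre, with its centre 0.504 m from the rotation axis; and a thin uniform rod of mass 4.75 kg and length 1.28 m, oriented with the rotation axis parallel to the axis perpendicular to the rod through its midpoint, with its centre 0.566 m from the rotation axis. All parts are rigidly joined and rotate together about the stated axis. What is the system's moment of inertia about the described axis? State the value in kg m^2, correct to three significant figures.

8.10

Thin ring: I_cm = MR² = (5.84)(0.416)² = 1.0106 kg m^2; centre at d = 0.701 m, so the parallel axis theorem gives I = 1.0106 + (5.84)(0.701)² = 3.8804 kg m^2.
Point mass: I_cm = 0; centre at d = 0.919 m, so the parallel axis theorem gives I = 0 + (2.21)(0.919)² = 1.8665 kg m^2.
Spherical shell: I_cm = (2/3)MR² = (2/3)(0.703)(0.0898)² = 0.0037793 kg m^2; centre at d = 0.504 m, so the parallel axis theorem gives I = 0.0037793 + (0.703)(0.504)² = 0.18235 kg m^2.
Thin rod: I_cm = (1/12)ML² = (1/12)(4.75)(1.28)² = 0.64853 kg m^2; centre at d = 0.566 m, so the parallel axis theorem gives I = 0.64853 + (4.75)(0.566)² = 2.1702 kg m^2.
Total I = 3.8804 + 1.8665 + 0.18235 + 2.1702 = 8.0995 kg m^2.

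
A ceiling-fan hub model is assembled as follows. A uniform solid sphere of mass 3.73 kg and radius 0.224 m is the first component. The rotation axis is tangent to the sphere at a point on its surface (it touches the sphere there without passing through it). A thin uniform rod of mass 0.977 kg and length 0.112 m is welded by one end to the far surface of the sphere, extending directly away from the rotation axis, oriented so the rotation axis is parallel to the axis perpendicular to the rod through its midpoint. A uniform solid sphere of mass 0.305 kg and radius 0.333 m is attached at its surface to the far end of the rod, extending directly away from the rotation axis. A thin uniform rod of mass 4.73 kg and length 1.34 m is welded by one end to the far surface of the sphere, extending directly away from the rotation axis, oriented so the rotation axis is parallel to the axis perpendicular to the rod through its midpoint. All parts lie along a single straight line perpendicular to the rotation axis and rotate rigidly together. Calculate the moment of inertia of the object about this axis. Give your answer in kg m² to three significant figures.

18.5

Solid sphere: I_cm = (2/5)MR² = (2/5)(3.73)(0.224)² = 0.074863 kg m²; centre at d = 0.224 m, so I = I_cm + Md² gives I = 0.074863 + (3.73)(0.224)² = 0.26202 kg m².
Thin rod: I_cm = (1/12)ML² = (1/12)(0.977)(0.112)² = 0.0010213 kg m²; centre at d = 0.224 + 0.224 + 0.056 = 0.504 m, so I = I_cm + Md² gives I = 0.0010213 + (0.977)(0.504)² = 0.24919 kg m².
Solid sphere: I_cm = (2/5)MR² = (2/5)(0.305)(0.333)² = 0.013528 kg m²; centre at d = 0.224 + 0.224 + 0.056 + 0.056 + 0.333 = 0.893 m, so I = I_cm + Md² gives I = 0.013528 + (0.305)(0.893)² = 0.25675 kg m².
Thin rod: I_cm = (1/12)ML² = (1/12)(4.73)(1.34)² = 0.70777 kg m²; centre at d = 0.224 + 0.224 + 0.056 + 0.056 + 0.333 + 0.333 + 0.67 = 1.896 m, so I = I_cm + Md² gives I = 0.70777 + (4.73)(1.896)² = 17.711 kg m².
Total I = 0.26202 + 0.24919 + 0.25675 + 17.711 = 18.479 kg m².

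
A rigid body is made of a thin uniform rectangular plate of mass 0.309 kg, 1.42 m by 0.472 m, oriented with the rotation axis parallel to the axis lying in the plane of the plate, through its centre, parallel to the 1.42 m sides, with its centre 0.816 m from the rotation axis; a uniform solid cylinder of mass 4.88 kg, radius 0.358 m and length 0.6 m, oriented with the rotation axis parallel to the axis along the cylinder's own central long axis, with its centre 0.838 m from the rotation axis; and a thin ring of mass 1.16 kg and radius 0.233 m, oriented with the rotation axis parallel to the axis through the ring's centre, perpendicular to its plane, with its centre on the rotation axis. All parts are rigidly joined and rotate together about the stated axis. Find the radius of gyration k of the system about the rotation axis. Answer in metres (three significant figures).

Rectangular plate: I_cm = (1/12)Mb² = (1/12)(0.309)(0.472)² = 0.0057367 kg m²; centre at d = 0.816 m, so the parallel axis theorem gives I = 0.0057367 + (0.309)(0.816)² = 0.21149 kg m².
Solid cylinder: I_cm = (1/2)MR² = (1/2)(4.88)(0.358)² = 0.31272 kg m²; centre at d = 0.838 m, so the parallel axis theorem gives I = 0.31272 + (4.88)(0.838)² = 3.7397 kg m².
Thin ring: I_cm = MR² = (1.16)(0.233)² = 0.062975 kg m²; axis through the centre, so I = 0.062975 kg m².
Total I = 4.0141 kg m²; total mass M = 6.349 kg.
k = √(I/M) = √(4.0141/6.349) = 0.79514 m.

0.795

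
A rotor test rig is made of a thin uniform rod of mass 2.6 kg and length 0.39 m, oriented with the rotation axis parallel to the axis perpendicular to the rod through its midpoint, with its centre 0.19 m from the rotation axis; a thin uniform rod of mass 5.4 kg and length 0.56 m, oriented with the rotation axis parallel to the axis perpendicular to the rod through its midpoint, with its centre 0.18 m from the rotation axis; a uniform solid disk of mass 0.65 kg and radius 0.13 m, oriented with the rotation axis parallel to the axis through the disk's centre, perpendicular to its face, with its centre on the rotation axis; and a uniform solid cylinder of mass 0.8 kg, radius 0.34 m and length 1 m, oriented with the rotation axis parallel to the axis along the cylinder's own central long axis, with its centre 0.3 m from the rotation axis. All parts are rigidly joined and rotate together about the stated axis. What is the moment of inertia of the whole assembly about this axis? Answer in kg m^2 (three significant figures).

Thin rod: I_cm = (1/12)ML² = (1/12)(2.6)(0.39)² = 0.032955 kg m^2; centre at d = 0.19 m, so the parallel axis theorem gives I = 0.032955 + (2.6)(0.19)² = 0.12682 kg m^2.
Thin rod: I_cm = (1/12)ML² = (1/12)(5.4)(0.56)² = 0.14112 kg m^2; centre at d = 0.18 m, so the parallel axis theorem gives I = 0.14112 + (5.4)(0.18)² = 0.31608 kg m^2.
Solid disk: I_cm = (1/2)MR² = (1/2)(0.65)(0.13)² = 0.0054925 kg m^2; axis through the centre, so I = 0.0054925 kg m^2.
Solid cylinder: I_cm = (1/2)MR² = (1/2)(0.8)(0.34)² = 0.04624 kg m^2; centre at d = 0.3 m, so the parallel axis theorem gives I = 0.04624 + (0.8)(0.3)² = 0.11824 kg m^2.
Total I = 0.12682 + 0.31608 + 0.0054925 + 0.11824 = 0.56663 kg m^2.

0.567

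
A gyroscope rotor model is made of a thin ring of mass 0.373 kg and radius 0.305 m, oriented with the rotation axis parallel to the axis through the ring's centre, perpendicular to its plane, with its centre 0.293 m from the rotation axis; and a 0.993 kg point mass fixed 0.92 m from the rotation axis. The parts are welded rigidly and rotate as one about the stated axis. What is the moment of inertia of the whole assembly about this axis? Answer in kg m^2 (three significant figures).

Thin ring: I_cm = MR² = (0.373)(0.305)² = 0.034698 kg m^2; centre at d = 0.293 m, so I = I_cm + Md² gives I = 0.034698 + (0.373)(0.293)² = 0.06672 kg m^2.
Point mass: I_cm = 0; centre at d = 0.92 m, so I = I_cm + Md² gives I = 0 + (0.993)(0.92)² = 0.84048 kg m^2.
Total I = 0.06672 + 0.84048 = 0.9072 kg m^2.

0.907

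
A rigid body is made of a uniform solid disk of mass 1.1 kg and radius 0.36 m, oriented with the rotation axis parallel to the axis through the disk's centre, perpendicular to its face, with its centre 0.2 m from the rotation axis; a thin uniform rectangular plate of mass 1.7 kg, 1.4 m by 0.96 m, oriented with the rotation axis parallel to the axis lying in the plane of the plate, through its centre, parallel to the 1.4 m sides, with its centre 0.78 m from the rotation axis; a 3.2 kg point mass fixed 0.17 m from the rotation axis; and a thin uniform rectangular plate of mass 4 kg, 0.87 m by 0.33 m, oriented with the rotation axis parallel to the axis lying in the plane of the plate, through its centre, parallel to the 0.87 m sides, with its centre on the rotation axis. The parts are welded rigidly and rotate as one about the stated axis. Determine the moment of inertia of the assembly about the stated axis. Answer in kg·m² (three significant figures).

Solid disk: I_cm = (1/2)MR² = (1/2)(1.1)(0.36)² = 0.07128 kg·m²; centre at d = 0.2 m, so the parallel axis theorem gives I = 0.07128 + (1.1)(0.2)² = 0.11528 kg·m².
Rectangular plate: I_cm = (1/12)Mb² = (1/12)(1.7)(0.96)² = 0.13056 kg·m²; centre at d = 0.78 m, so the parallel axis theorem gives I = 0.13056 + (1.7)(0.78)² = 1.1648 kg·m².
Point mass: I_cm = 0; centre at d = 0.17 m, so the parallel axis theorem gives I = 0 + (3.2)(0.17)² = 0.09248 kg·m².
Rectangular plate: I_cm = (1/12)Mb² = (1/12)(4)(0.33)² = 0.0363 kg·m²; axis through the centre, so I = 0.0363 kg·m².
Total I = 0.11528 + 1.1648 + 0.09248 + 0.0363 = 1.4089 kg·m².

1.41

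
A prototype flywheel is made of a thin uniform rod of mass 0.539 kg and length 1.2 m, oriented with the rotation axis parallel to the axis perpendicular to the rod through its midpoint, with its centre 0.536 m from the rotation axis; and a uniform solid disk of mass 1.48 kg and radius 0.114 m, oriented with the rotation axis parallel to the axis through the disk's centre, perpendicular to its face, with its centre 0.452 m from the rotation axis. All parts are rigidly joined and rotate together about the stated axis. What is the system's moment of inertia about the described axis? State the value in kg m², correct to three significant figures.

Thin rod: I_cm = (1/12)ML² = (1/12)(0.539)(1.2)² = 0.06468 kg m²; centre at d = 0.536 m, so the parallel axis theorem gives I = 0.06468 + (0.539)(0.536)² = 0.21953 kg m².
Solid disk: I_cm = (1/2)MR² = (1/2)(1.48)(0.114)² = 0.009617 kg m²; centre at d = 0.452 m, so the parallel axis theorem gives I = 0.009617 + (1.48)(0.452)² = 0.31199 kg m².
Total I = 0.21953 + 0.31199 = 0.53152 kg m².

0.532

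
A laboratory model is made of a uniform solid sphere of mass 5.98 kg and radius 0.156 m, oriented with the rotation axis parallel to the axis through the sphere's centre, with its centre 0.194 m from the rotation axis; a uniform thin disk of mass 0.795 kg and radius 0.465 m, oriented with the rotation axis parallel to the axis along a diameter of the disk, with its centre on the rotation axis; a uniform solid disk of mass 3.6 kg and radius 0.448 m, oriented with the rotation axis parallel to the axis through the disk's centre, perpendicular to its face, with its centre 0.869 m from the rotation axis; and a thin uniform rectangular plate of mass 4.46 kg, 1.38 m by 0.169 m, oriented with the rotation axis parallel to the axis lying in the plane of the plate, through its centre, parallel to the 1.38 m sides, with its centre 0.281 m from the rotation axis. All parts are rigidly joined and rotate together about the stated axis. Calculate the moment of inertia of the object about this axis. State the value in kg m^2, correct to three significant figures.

Solid sphere: I_cm = (2/5)MR² = (2/5)(5.98)(0.156)² = 0.058212 kg m^2; centre at d = 0.194 m, so the parallel axis theorem gives I = 0.058212 + (5.98)(0.194)² = 0.28327 kg m^2.
Thin disk: I_cm = (1/4)MR² = (1/4)(0.795)(0.465)² = 0.042975 kg m^2; axis through the centre, so I = 0.042975 kg m^2.
Solid disk: I_cm = (1/2)MR² = (1/2)(3.6)(0.448)² = 0.36127 kg m^2; centre at d = 0.869 m, so the parallel axis theorem gives I = 0.36127 + (3.6)(0.869)² = 3.0798 kg m^2.
Rectangular plate: I_cm = (1/12)Mb² = (1/12)(4.46)(0.169)² = 0.010615 kg m^2; centre at d = 0.281 m, so the parallel axis theorem gives I = 0.010615 + (4.46)(0.281)² = 0.36278 kg m^2.
Total I = 0.28327 + 0.042975 + 3.0798 + 0.36278 = 3.7689 kg m^2.

3.77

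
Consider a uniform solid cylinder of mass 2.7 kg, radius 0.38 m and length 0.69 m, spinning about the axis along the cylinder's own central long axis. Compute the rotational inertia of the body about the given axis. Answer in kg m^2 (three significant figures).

I_cm = (1/2)MR² = (1/2)(2.7)(0.38)² = 0.19494 kg m^2; axis through the centre, so I = 0.19494 kg m^2.

0.195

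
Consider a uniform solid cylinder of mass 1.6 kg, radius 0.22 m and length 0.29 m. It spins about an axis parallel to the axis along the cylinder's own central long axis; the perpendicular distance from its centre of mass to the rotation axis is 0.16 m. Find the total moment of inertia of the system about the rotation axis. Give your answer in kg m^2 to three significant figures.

I_cm = (1/2)MR² = (1/2)(1.6)(0.22)² = 0.03872 kg m^2; centre at d = 0.16 m, so the parallel axis theorem gives I = 0.03872 + (1.6)(0.16)² = 0.07968 kg m^2.

0.0797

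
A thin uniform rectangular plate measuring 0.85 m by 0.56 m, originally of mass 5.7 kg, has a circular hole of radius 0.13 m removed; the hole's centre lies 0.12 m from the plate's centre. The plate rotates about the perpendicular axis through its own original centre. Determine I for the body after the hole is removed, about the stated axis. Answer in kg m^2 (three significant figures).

0.478

Unpierced body about its centre: I₀ = (1/12)M(a²+b²) = (1/12)(5.7)[(0.85)² + (0.56)²] = 0.49215 kg m^2.
The removed disk has mass m = M·πr²/(ab) = (5.7)·π(0.13)²/(0.85·0.56) = 0.63578 kg (same uniform areal density).
Its moment of inertia about the rotation axis (parallel-axis theorem): I_hole = (1/2)mr² + md² = (1/2)(0.63578)(0.13)² + (0.63578)(0.12)² = 0.014527 kg m^2.
Treating the hole as negative mass, I = I₀ − I_hole = 0.49215 − 0.014527 = 0.47762 kg m^2.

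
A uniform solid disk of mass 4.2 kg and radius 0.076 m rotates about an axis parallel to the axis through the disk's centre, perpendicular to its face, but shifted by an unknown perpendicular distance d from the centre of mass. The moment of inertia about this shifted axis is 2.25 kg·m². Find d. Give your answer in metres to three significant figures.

0.730

About the centre-of-mass axis, I_cm = (1/2)MR² = (1/2)(4.2)(0.076)² = 0.01213 kg·m².
Parallel axis theorem: I = I_cm + Md², so Md² = 2.25 − 0.01213 = 2.2379 kg·m².
d = √(2.2379 / 4.2) = 0.72995 m.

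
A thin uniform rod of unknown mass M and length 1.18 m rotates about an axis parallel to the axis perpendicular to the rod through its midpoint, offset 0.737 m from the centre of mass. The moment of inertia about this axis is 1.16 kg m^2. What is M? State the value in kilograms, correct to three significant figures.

I = I_cm + Md² = (1/12)ML² + Md² = M·[0.0833333·(1.18)² + (0.737)²] = M·0.6592.
So M = 1.16 / 0.6592 = 1.7597 kg.

1.76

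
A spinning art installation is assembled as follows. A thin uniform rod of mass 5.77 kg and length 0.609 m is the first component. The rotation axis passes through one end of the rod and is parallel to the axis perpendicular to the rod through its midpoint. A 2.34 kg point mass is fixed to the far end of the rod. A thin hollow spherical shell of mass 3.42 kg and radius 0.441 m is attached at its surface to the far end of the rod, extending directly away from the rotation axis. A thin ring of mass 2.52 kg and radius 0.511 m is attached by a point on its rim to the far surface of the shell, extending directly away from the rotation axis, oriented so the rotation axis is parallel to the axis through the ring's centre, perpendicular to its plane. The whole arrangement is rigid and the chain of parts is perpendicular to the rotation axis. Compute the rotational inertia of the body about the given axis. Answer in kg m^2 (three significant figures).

Thin rod: I_cm = (1/12)ML² = (1/12)(5.77)(0.609)² = 0.17833 kg m^2; centre at d = 0.3045 m, so I = I_cm + Md² gives I = 0.17833 + (5.77)(0.3045)² = 0.71333 kg m^2.
Point mass: I_cm = 0; centre at d = 0.3045 + 0.3045 = 0.609 m, so I = I_cm + Md² gives I = 0 + (2.34)(0.609)² = 0.86786 kg m^2.
Spherical shell: I_cm = (2/3)MR² = (2/3)(3.42)(0.441)² = 0.44342 kg m^2; centre at d = 0.3045 + 0.3045 + 0.441 = 1.05 m, so I = I_cm + Md² gives I = 0.44342 + (3.42)(1.05)² = 4.214 kg m^2.
Thin ring: I_cm = MR² = (2.52)(0.511)² = 0.65802 kg m^2; centre at d = 0.3045 + 0.3045 + 0.441 + 0.441 + 0.511 = 2.002 m, so I = I_cm + Md² gives I = 0.65802 + (2.52)(2.002)² = 10.758 kg m^2.
Total I = 0.71333 + 0.86786 + 4.214 + 10.758 = 16.553 kg m^2.

16.6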